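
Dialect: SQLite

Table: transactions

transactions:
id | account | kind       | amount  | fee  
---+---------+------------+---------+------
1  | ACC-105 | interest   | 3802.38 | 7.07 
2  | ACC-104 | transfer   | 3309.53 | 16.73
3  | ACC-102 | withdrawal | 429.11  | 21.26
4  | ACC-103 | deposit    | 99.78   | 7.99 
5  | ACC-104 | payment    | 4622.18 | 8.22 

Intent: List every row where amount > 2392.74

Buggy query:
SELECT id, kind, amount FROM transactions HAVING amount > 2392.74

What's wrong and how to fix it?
Bug: HAVING filters the output of aggregation, but this query has no GROUP BY and no aggregate functions, so SQLite rejects it (HAVING clause on a non-aggregate query); the condition here is per row

Fix: Replace HAVING with WHERE since the condition applies to individual rows

Corrected query:
SELECT id, kind, amount FROM transactions WHERE amount > 2392.74

Result:
id | kind     | amount 
---+----------+--------
1  | interest | 3802.38
2  | transfer | 3309.53
5  | payment  | 4622.18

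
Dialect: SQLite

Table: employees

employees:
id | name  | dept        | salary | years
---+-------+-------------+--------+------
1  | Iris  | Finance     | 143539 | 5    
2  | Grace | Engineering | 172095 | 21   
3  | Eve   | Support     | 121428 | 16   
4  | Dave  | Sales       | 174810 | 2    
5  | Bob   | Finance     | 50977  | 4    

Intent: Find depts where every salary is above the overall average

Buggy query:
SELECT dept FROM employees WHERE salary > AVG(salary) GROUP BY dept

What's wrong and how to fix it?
Bug: AVG() is an aggregate; it can't sit directly in WHERE

Fix: Compute the overall average in a scalar subquery and compare each group's MIN against it in HAVING

Corrected query:
SELECT dept FROM employees GROUP BY dept HAVING MIN(salary) > (SELECT AVG(salary) FROM employees)

Result:
dept       
-----------
Engineering
Sales      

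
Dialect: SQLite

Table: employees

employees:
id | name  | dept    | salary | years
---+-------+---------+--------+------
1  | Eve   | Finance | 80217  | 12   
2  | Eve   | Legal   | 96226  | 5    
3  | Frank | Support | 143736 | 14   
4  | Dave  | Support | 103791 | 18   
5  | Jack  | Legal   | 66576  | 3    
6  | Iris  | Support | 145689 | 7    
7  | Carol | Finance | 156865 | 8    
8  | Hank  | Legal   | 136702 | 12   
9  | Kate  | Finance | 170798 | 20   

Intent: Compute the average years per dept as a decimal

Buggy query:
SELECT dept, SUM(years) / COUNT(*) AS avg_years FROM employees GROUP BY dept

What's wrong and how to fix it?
Bug: SUM(years) and COUNT(*) are both integers; the division truncates the fractional part

Fix: Cast one side to REAL so the division keeps the fractional part

Corrected query:
SELECT dept, SUM(years) * 1.0 / COUNT(*) AS avg_years FROM employees GROUP BY dept

Result:
dept    | avg_years
--------+----------
Finance | 13.333333
Legal   | 6.666667 
Support | 13       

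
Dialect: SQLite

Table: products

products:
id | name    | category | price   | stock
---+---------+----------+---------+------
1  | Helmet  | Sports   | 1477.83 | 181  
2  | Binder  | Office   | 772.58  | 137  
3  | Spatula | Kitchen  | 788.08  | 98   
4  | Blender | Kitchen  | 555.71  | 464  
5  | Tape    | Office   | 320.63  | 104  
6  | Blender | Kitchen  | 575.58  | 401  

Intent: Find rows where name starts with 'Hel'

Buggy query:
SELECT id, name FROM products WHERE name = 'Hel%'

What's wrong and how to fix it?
Bug: '=' compares the literal string including the % character; pattern matching needs LIKE

Fix: Replace '=' with LIKE so 'Hel%' is treated as a pattern

Corrected query:
SELECT id, name FROM products WHERE name LIKE 'Hel%'

Result:
id | name  
---+-------
1  | Helmet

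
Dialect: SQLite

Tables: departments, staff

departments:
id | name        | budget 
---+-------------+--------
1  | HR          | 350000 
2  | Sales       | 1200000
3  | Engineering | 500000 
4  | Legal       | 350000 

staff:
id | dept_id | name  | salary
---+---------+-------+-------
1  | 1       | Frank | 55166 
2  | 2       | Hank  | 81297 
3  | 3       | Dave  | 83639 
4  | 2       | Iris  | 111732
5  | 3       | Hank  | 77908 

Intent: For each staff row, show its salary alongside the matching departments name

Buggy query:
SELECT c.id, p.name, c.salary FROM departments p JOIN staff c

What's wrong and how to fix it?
Bug: Missing join condition: each staff row is matched to all departments rows instead of just its own

Fix: Add ON c.dept_id = p.id to the JOIN

Corrected query:
SELECT c.id, p.name, c.salary FROM departments p JOIN staff c ON c.dept_id = p.id

Result:
id | name        | salary
---+-------------+-------
1  | HR          | 55166 
2  | Sales       | 81297 
3  | Engineering | 83639 
4  | Sales       | 111732
5  | Engineering | 77908 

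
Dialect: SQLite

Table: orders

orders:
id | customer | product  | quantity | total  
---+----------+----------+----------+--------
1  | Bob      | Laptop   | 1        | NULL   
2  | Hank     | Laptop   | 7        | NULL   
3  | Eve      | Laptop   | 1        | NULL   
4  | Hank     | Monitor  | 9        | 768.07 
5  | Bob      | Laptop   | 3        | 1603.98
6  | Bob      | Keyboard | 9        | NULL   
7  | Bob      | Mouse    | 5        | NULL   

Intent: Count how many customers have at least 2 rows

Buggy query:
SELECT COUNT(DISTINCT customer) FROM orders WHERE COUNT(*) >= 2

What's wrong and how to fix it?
Bug: COUNT(*) cannot appear in WHERE; the per-group count doesn't exist yet

Fix: Group first with HAVING COUNT(*) >= 2, then COUNT the resulting groups

Corrected query:
SELECT COUNT(*) FROM (SELECT customer FROM orders GROUP BY customer HAVING COUNT(*) >= 2)

Result:
COUNT(*)
--------
2       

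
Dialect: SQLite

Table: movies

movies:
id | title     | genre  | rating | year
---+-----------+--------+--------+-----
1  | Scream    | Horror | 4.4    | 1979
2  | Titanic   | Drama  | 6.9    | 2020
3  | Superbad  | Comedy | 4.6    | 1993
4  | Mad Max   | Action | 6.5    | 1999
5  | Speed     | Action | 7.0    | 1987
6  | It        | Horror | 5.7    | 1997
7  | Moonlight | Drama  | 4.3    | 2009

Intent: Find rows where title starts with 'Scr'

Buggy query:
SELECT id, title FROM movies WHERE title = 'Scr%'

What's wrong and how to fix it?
Bug: '=' compares the literal string including the % character; pattern matching needs LIKE

Fix: Replace '=' with LIKE so 'Scr%' is treated as a pattern

Corrected query:
SELECT id, title FROM movies WHERE title LIKE 'Scr%'

Result:
id | title 
---+-------
1  | Scream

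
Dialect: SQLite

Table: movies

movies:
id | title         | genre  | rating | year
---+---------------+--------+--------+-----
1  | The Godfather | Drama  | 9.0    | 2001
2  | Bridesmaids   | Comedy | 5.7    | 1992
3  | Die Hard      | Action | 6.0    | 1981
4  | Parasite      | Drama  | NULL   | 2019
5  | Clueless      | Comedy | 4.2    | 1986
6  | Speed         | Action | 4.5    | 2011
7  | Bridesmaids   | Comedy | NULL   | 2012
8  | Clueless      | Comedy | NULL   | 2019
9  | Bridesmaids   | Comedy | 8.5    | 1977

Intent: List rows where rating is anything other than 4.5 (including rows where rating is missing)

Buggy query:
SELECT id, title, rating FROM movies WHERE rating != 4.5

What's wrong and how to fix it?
Bug: Inequality against NULL is unknown, not true; rows with NULL are dropped

Fix: Add an explicit OR rating IS NULL to include the missing-value rows

Corrected query:
SELECT id, title, rating FROM movies WHERE rating != 4.5 OR rating IS NULL

Result:
id | title         | rating
---+---------------+-------
1  | The Godfather | 9     
2  | Bridesmaids   | 5.7   
3  | Die Hard      | 6     
4  | Parasite      | NULL  
5  | Clueless      | 4.2   
7  | Bridesmaids   | NULL  
8  | Clueless      | NULL  
9  | Bridesmaids   | 8.5   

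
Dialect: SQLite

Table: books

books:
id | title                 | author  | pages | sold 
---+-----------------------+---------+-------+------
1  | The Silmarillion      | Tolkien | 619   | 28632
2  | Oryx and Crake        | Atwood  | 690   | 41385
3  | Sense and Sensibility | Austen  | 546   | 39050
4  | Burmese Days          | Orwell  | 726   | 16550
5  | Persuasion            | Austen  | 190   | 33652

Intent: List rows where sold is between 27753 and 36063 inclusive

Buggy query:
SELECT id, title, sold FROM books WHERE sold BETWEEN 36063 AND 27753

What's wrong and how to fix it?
Bug: The bounds are reversed; BETWEEN a AND b requires a <= b to match anything

Fix: Swap the bounds so the smaller value comes first

Corrected query:
SELECT id, title, sold FROM books WHERE sold BETWEEN 27753 AND 36063

Result:
id | title            | sold 
---+------------------+------
1  | The Silmarillion | 28632
5  | Persuasion       | 33652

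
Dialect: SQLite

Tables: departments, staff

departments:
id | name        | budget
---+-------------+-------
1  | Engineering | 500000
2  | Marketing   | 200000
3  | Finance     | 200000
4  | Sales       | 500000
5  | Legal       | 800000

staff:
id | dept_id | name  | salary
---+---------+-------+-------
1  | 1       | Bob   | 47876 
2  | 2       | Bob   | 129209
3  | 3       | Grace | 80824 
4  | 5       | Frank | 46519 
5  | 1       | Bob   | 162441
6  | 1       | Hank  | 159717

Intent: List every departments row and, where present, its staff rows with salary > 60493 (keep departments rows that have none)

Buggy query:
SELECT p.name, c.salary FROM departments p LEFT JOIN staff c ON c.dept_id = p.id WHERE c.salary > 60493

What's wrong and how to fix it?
Bug: Filtering c.salary in WHERE discards the NULL rows produced by LEFT JOIN, turning it into an inner join

Fix: Put 'c.salary > 60493' in the JOIN's ON clause instead of WHERE

Corrected query:
SELECT p.name, c.salary FROM departments p LEFT JOIN staff c ON c.dept_id = p.id AND c.salary > 60493

Result:
name        | salary
------------+-------
Engineering | 159717
Engineering | 162441
Marketing   | 129209
Finance     | 80824 
Sales       | NULL  
Legal       | NULL  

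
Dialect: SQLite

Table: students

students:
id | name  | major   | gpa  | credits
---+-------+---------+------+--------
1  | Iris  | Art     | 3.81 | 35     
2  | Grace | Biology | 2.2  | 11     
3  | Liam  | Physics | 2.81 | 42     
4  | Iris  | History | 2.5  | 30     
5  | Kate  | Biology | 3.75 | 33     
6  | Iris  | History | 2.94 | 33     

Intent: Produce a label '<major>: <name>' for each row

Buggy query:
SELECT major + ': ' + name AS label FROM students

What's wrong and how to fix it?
Bug: SQLite uses || for string concatenation; + coerces text to numbers (yielding 0)

Fix: Replace + with || to concatenate text

Corrected query:
SELECT major || ': ' || name AS label FROM students

Result:
label         
--------------
Art: Iris     
Biology: Grace
Physics: Liam 
History: Iris 
Biology: Kate 
History: Iris 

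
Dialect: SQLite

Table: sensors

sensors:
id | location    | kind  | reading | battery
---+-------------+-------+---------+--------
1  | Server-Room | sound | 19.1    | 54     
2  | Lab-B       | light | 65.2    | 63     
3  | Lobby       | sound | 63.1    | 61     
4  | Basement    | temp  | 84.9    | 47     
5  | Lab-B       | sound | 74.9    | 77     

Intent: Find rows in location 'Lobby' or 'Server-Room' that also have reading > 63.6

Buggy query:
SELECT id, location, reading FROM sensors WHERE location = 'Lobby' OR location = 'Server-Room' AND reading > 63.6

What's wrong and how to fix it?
Bug: Without parentheses, AND is evaluated before OR, so the reading filter only applies to the 'Server-Room' branch

Fix: Add parentheses around the OR so the AND applies to both alternatives

Corrected query:
SELECT id, location, reading FROM sensors WHERE (location = 'Lobby' OR location = 'Server-Room') AND reading > 63.6

Result:
(no rows)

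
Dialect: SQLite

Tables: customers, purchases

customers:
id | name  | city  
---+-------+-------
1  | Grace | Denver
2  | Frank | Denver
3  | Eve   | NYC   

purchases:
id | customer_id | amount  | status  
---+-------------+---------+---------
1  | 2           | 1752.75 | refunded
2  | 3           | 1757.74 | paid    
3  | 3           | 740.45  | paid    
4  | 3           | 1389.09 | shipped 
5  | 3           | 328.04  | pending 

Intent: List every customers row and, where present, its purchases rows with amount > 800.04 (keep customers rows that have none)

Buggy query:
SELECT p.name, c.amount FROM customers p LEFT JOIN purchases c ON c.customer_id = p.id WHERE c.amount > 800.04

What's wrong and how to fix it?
Bug: A WHERE condition on the right-hand table after LEFT JOIN drops unmatched parents

Fix: Move the right-table condition into the ON clause so unmatched parents are kept

Corrected query:
SELECT p.name, c.amount FROM customers p LEFT JOIN purchases c ON c.customer_id = p.id AND c.amount > 800.04

Result:
name  | amount 
------+--------
Grace | NULL   
Frank | 1752.75
Eve   | 1389.09
Eve   | 1757.74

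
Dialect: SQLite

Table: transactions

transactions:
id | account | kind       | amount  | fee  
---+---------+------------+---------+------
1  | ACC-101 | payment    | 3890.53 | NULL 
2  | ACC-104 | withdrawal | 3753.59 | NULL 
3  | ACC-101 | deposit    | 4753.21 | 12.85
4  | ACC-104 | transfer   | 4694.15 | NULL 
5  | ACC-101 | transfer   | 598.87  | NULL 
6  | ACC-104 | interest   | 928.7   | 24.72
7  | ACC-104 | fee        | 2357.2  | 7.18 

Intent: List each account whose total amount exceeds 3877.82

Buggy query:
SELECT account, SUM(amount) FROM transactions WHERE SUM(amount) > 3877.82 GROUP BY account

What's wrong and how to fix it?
Bug: WHERE runs before GROUP BY, so aggregates aren't available there

Fix: Use HAVING (which filters groups after aggregation) instead of WHERE

Corrected query:
SELECT account, SUM(amount) FROM transactions GROUP BY account HAVING SUM(amount) > 3877.82

Result:
account | SUM(amount)
--------+------------
ACC-101 | 9242.61    
ACC-104 | 11733.64   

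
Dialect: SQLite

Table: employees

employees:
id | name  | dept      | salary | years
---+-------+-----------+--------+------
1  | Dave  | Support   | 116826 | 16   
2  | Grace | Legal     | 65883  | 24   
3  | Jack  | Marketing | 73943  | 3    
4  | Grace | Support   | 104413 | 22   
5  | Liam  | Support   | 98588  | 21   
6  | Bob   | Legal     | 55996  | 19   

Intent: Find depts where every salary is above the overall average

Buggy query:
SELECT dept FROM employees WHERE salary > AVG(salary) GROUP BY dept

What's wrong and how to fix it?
Bug: AVG() is an aggregate; it can't sit directly in WHERE

Fix: Compute the overall average in a scalar subquery and compare each group's MIN against it in HAVING

Corrected query:
SELECT dept FROM employees GROUP BY dept HAVING MIN(salary) > (SELECT AVG(salary) FROM employees)

Result:
dept   
-------
Support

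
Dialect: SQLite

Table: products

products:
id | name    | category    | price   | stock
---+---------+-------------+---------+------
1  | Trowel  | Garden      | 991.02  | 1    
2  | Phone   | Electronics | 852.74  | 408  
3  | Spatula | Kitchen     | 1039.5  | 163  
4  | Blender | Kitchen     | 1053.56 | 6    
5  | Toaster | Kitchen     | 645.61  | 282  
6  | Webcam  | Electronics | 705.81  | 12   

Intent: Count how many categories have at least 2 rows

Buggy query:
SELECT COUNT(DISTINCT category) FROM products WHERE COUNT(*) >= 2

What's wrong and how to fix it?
Bug: COUNT(*) cannot appear in WHERE; the per-group count doesn't exist yet

Fix: Group first with HAVING COUNT(*) >= 2, then COUNT the resulting groups

Corrected query:
SELECT COUNT(*) FROM (SELECT category FROM products GROUP BY category HAVING COUNT(*) >= 2)

Result:
COUNT(*)
--------
2       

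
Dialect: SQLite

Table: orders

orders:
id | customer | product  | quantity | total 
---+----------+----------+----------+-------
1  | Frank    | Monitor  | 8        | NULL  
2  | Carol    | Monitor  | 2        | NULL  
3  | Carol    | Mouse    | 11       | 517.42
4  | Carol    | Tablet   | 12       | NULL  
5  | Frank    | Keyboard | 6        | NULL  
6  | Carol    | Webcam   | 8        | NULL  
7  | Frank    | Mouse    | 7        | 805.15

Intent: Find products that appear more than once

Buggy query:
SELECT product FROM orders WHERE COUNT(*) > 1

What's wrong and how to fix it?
Bug: COUNT(*) is an aggregate and cannot be used in WHERE

Fix: Group first, then use HAVING for the count condition

Corrected query:
SELECT product FROM orders GROUP BY product HAVING COUNT(*) > 1

Result:
product
-------
Monitor
Mouse  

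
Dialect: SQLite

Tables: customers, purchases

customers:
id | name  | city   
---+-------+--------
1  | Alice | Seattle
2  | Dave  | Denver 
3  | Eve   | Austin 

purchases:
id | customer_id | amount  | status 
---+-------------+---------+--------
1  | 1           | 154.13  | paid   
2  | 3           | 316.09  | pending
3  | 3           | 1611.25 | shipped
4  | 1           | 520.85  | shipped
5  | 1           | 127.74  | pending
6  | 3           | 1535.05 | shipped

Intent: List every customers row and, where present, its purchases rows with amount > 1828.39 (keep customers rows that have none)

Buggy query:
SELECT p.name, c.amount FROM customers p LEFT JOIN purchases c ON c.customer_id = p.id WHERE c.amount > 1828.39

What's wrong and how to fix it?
Bug: Filtering c.amount in WHERE discards the NULL rows produced by LEFT JOIN, turning it into an inner join

Fix: Move the right-table condition into the ON clause so unmatched parents are kept

Corrected query:
SELECT p.name, c.amount FROM customers p LEFT JOIN purchases c ON c.customer_id = p.id AND c.amount > 1828.39

Result:
name  | amount
------+-------
Alice | NULL  
Dave  | NULL  
Eve   | NULL  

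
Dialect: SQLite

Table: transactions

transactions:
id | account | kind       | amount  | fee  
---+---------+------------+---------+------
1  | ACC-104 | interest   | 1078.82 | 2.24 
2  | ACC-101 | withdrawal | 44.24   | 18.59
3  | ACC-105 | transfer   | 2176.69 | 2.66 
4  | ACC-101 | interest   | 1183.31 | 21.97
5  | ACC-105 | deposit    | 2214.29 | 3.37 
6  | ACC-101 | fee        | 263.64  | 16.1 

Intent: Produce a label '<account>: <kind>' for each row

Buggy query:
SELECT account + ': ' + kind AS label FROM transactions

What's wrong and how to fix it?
Bug: '+' is numeric addition; on text columns SQLite converts them to 0 instead of concatenating

Fix: Use the || operator for string concatenation

Corrected query:
SELECT account || ': ' || kind AS label FROM transactions

Result:
label              
-------------------
ACC-104: interest  
ACC-101: withdrawal
ACC-105: transfer  
ACC-101: interest  
ACC-105: deposit   
ACC-101: fee       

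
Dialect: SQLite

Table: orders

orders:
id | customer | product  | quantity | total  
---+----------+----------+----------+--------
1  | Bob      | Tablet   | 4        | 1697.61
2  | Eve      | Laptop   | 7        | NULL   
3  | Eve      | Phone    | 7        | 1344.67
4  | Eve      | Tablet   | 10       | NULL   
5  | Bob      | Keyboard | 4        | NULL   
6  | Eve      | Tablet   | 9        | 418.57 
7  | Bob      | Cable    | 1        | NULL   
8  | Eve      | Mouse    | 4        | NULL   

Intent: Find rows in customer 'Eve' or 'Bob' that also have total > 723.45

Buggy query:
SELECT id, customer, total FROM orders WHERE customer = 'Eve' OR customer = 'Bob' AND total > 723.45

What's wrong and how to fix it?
Bug: Without parentheses, AND is evaluated before OR, so the total filter only applies to the 'Bob' branch

Fix: Add parentheses around the OR so the AND applies to both alternatives

Corrected query:
SELECT id, customer, total FROM orders WHERE (customer = 'Eve' OR customer = 'Bob') AND total > 723.45

Result:
id | customer | total  
---+----------+--------
1  | Bob      | 1697.61
3  | Eve      | 1344.67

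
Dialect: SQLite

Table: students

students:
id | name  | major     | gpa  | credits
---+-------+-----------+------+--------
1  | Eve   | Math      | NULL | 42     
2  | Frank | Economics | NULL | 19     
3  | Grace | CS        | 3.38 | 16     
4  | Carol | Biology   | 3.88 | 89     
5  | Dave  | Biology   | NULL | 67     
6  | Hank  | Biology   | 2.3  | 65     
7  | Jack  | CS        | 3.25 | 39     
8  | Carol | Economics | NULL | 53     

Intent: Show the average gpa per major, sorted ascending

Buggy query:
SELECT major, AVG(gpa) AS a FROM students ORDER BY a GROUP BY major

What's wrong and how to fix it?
Bug: GROUP BY must precede ORDER BY

Fix: Reorder: SELECT … FROM … GROUP BY … ORDER BY …

Corrected query:
SELECT major, AVG(gpa) AS a FROM students GROUP BY major ORDER BY a

Result:
major     | a    
----------+------
Economics | NULL 
Math      | NULL 
Biology   | 3.09 
CS        | 3.315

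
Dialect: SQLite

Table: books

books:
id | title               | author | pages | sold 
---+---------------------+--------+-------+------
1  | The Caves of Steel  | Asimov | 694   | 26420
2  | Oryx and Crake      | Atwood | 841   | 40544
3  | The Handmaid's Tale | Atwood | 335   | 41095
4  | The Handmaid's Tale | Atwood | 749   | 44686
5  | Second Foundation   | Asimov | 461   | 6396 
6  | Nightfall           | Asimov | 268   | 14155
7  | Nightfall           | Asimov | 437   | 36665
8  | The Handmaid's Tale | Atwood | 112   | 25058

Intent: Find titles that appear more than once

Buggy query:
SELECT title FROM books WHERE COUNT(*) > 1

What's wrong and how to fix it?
Bug: COUNT(*) is an aggregate and cannot be used in WHERE

Fix: Group first, then use HAVING for the count condition

Corrected query:
SELECT title FROM books GROUP BY title HAVING COUNT(*) > 1

Result:
title              
-------------------
Nightfall          
The Handmaid's Tale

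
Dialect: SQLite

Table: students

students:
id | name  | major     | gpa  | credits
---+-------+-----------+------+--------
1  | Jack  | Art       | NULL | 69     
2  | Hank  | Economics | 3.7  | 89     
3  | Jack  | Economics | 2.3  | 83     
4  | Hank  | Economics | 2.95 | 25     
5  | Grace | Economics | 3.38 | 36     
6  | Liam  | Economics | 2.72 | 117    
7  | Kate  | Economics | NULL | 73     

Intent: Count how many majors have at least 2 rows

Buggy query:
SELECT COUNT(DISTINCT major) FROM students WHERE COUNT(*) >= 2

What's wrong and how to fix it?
Bug: COUNT(*) cannot appear in WHERE; the per-group count doesn't exist yet

Fix: Group first with HAVING COUNT(*) >= 2, then COUNT the resulting groups

Corrected query:
SELECT COUNT(*) FROM (SELECT major FROM students GROUP BY major HAVING COUNT(*) >= 2)

Result:
COUNT(*)
--------
1       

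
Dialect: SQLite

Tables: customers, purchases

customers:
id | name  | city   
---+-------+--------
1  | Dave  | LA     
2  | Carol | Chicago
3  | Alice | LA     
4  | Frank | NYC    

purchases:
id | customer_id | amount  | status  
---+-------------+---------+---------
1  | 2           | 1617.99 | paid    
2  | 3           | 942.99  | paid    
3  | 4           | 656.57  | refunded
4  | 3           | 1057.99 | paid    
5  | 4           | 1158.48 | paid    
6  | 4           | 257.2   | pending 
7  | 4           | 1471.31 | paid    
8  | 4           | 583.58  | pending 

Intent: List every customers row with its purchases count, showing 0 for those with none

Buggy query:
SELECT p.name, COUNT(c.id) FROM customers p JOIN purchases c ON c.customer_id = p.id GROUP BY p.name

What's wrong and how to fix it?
Bug: An inner join excludes parents with zero children

Fix: Switch to LEFT JOIN to retain unmatched parent rows

Corrected query:
SELECT p.name, COUNT(c.id) FROM customers p LEFT JOIN purchases c ON c.customer_id = p.id GROUP BY p.name

Result:
name  | COUNT(c.id)
------+------------
Alice | 2          
Carol | 1          
Dave  | 0          
Frank | 5          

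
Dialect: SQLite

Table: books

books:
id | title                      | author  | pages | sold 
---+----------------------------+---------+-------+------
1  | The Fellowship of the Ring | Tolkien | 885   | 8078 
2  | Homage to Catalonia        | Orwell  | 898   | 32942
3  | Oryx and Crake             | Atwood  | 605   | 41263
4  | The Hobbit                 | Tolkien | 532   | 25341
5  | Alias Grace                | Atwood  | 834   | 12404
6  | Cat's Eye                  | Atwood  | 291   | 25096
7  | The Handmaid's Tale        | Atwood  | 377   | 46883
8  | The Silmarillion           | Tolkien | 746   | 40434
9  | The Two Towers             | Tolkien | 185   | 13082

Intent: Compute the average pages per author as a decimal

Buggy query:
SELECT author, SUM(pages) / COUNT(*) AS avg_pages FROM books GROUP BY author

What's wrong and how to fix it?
Bug: SUM(pages) and COUNT(*) are both integers; the division truncates the fractional part

Fix: Cast one side to REAL so the division keeps the fractional part

Corrected query:
SELECT author, SUM(pages) * 1.0 / COUNT(*) AS avg_pages FROM books GROUP BY author

Result:
author  | avg_pages
--------+----------
Atwood  | 526.75   
Orwell  | 898      
Tolkien | 587      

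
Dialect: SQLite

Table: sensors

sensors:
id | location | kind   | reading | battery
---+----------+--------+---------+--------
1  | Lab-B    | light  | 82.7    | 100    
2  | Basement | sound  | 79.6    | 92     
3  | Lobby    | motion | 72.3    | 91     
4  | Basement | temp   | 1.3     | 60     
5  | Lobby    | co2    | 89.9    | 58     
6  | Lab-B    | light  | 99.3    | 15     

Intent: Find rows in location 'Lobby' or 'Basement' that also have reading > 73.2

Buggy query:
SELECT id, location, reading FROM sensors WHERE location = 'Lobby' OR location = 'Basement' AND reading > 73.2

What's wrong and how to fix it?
Bug: AND binds tighter than OR, so this parses as location = 'Lobby' OR (location = 'Basement' AND reading > 73.2)

Fix: Group the OR with parentheses (or use IN), then AND the threshold

Corrected query:
SELECT id, location, reading FROM sensors WHERE (location = 'Lobby' OR location = 'Basement') AND reading > 73.2

Result:
id | location | reading
---+----------+--------
2  | Basement | 79.6   
5  | Lobby    | 89.9   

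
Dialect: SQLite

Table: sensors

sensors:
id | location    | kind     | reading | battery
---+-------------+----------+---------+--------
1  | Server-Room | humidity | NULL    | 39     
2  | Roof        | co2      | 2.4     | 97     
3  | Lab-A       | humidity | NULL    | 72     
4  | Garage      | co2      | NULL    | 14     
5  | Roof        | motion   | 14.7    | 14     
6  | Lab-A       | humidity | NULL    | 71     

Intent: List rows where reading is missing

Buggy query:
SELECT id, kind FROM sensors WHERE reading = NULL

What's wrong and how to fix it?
Bug: Comparing to NULL with '=' never matches; NULL = NULL is unknown, not true

Fix: Use IS NULL to test for NULL

Corrected query:
SELECT id, kind FROM sensors WHERE reading IS NULL

Result:
id | kind    
---+---------
1  | humidity
3  | humidity
4  | co2     
6  | humidity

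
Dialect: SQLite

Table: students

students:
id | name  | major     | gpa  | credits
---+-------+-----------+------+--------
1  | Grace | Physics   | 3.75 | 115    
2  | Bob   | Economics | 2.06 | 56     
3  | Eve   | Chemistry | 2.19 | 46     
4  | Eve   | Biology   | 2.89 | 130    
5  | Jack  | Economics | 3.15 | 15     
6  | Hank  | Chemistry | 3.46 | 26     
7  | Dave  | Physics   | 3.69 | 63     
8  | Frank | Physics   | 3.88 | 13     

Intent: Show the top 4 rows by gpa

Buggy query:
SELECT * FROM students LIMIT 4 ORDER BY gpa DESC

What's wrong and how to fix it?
Bug: ORDER BY cannot follow LIMIT; LIMIT is the final clause

Fix: Swap the clauses: ORDER BY first, then LIMIT

Corrected query:
SELECT * FROM students ORDER BY gpa DESC LIMIT 4

Result:
id | name  | major     | gpa  | credits
---+-------+-----------+------+--------
8  | Frank | Physics   | 3.88 | 13     
1  | Grace | Physics   | 3.75 | 115    
7  | Dave  | Physics   | 3.69 | 63     
6  | Hank  | Chemistry | 3.46 | 26     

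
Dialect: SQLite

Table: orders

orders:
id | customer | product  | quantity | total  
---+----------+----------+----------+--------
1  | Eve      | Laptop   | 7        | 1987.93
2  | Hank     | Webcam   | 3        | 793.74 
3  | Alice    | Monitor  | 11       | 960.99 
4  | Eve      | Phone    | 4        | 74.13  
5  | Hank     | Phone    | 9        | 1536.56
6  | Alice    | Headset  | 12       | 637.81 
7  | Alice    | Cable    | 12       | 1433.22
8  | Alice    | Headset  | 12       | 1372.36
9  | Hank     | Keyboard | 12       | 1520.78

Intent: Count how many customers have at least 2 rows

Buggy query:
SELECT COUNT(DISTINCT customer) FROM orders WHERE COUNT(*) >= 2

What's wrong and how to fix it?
Bug: COUNT(*) cannot appear in WHERE; the per-group count doesn't exist yet

Fix: Group first with HAVING COUNT(*) >= 2, then COUNT the resulting groups

Corrected query:
SELECT COUNT(*) FROM (SELECT customer FROM orders GROUP BY customer HAVING COUNT(*) >= 2)

Result:
COUNT(*)
--------
3       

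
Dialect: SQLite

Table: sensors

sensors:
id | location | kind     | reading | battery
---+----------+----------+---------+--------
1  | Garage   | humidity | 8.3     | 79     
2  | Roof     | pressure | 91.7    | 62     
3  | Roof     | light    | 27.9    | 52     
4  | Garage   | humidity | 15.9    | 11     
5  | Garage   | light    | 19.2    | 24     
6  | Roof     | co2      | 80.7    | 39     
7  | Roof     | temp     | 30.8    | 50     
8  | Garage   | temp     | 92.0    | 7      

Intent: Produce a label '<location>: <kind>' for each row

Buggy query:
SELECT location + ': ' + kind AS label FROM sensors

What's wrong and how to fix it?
Bug: SQLite uses || for string concatenation; + coerces text to numbers (yielding 0)

Fix: Use the || operator for string concatenation

Corrected query:
SELECT location || ': ' || kind AS label FROM sensors

Result:
label           
----------------
Garage: humidity
Roof: pressure  
Roof: light     
Garage: humidity
Garage: light   
Roof: co2       
Roof: temp      
Garage: temp    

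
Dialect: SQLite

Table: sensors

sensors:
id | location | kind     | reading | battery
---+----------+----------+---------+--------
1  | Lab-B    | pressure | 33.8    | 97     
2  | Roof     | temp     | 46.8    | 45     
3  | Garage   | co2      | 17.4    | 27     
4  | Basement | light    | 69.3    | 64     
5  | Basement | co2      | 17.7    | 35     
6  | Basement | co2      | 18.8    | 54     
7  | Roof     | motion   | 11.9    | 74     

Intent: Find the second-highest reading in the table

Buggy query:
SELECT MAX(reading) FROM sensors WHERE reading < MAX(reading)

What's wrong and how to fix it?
Bug: MAX(reading) on the right of the comparison is an aggregate-in-WHERE error

Fix: Compute the overall MAX in a subquery, then take MAX of rows below it

Corrected query:
SELECT MAX(reading) FROM sensors WHERE reading < (SELECT MAX(reading) FROM sensors)

Result:
MAX(reading)
------------
46.8        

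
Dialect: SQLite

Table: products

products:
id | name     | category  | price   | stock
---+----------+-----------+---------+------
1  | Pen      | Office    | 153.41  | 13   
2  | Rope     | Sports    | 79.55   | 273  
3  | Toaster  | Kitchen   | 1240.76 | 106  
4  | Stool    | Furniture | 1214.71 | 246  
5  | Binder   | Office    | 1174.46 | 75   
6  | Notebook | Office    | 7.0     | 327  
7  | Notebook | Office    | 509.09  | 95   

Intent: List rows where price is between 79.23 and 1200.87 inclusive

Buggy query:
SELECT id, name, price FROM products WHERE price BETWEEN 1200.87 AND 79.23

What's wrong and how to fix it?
Bug: BETWEEN expects the lower bound first; with 1200.87 AND 79.23 the range is empty

Fix: Swap the bounds so the smaller value comes first

Corrected query:
SELECT id, name, price FROM products WHERE price BETWEEN 79.23 AND 1200.87

Result:
id | name     | price  
---+----------+--------
1  | Pen      | 153.41 
2  | Rope     | 79.55  
5  | Binder   | 1174.46
7  | Notebook | 509.09 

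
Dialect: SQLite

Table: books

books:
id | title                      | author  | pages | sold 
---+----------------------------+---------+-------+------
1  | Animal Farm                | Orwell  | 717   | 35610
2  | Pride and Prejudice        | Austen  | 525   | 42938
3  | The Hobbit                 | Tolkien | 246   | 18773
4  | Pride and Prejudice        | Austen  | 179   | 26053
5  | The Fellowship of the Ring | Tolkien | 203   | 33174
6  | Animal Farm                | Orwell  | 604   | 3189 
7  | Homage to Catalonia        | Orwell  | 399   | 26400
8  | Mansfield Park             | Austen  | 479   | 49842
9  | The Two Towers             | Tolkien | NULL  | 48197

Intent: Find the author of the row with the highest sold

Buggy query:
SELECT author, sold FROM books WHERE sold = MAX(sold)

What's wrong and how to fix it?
Bug: WHERE is evaluated per row; an aggregate over the whole table isn't defined there

Fix: Use a subquery: WHERE sold = (SELECT MAX(sold) FROM books)

Corrected query:
SELECT author, sold FROM books WHERE sold = (SELECT MAX(sold) FROM books)

Result:
author | sold 
-------+------
Austen | 49842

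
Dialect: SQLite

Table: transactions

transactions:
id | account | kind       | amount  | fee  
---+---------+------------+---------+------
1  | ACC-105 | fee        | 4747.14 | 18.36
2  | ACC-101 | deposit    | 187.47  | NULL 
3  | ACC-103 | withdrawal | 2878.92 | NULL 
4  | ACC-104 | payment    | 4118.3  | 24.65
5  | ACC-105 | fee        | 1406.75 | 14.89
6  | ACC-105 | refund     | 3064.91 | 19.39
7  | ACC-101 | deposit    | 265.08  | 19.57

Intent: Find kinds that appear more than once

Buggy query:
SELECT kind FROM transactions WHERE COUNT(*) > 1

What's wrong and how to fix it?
Bug: COUNT(*) is an aggregate and cannot be used in WHERE

Fix: GROUP BY kind, then filter groups with HAVING COUNT(*) > 1

Corrected query:
SELECT kind FROM transactions GROUP BY kind HAVING COUNT(*) > 1

Result:
kind   
-------
deposit
fee    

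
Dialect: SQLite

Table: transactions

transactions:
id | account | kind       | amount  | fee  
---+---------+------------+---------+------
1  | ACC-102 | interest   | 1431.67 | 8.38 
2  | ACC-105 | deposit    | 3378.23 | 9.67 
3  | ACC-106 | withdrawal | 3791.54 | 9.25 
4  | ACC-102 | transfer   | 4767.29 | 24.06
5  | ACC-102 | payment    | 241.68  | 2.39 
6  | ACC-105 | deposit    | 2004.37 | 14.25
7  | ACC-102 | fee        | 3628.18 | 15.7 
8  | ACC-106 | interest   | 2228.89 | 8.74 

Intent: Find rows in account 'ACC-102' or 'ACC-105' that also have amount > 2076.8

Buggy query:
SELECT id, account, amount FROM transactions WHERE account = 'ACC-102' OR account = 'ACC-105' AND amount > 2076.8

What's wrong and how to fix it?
Bug: Without parentheses, AND is evaluated before OR, so the amount filter only applies to the 'ACC-105' branch

Fix: Group the OR with parentheses (or use IN), then AND the threshold

Corrected query:
SELECT id, account, amount FROM transactions WHERE (account = 'ACC-102' OR account = 'ACC-105') AND amount > 2076.8

Result:
id | account | amount 
---+---------+--------
2  | ACC-105 | 3378.23
4  | ACC-102 | 4767.29
7  | ACC-102 | 3628.18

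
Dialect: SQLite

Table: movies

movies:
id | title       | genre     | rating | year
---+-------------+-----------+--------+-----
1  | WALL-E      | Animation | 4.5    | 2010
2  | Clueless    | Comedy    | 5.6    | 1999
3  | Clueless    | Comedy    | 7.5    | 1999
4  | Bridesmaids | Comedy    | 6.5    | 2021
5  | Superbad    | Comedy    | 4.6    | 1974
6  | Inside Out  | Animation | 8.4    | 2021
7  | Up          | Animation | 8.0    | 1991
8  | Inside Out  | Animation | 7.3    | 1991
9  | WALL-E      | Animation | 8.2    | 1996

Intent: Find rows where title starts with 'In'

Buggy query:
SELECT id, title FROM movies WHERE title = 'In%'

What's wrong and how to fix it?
Bug: '=' compares the literal string including the % character; pattern matching needs LIKE

Fix: Use LIKE for wildcard pattern matching

Corrected query:
SELECT id, title FROM movies WHERE title LIKE 'In%'

Result:
id | title     
---+-----------
6  | Inside Out
8  | Inside Out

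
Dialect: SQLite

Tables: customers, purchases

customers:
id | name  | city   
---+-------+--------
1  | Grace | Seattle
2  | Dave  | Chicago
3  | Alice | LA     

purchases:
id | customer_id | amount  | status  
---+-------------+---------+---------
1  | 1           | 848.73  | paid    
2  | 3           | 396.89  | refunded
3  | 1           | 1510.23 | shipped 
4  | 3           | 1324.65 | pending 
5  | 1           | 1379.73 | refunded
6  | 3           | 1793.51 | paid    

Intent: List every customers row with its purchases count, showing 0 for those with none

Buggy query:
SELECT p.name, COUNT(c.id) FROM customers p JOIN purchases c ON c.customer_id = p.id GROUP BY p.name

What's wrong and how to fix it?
Bug: An inner join excludes parents with zero children

Fix: Switch to LEFT JOIN to retain unmatched parent rows

Corrected query:
SELECT p.name, COUNT(c.id) FROM customers p LEFT JOIN purchases c ON c.customer_id = p.id GROUP BY p.name

Result:
name  | COUNT(c.id)
------+------------
Alice | 3          
Dave  | 0          
Grace | 3          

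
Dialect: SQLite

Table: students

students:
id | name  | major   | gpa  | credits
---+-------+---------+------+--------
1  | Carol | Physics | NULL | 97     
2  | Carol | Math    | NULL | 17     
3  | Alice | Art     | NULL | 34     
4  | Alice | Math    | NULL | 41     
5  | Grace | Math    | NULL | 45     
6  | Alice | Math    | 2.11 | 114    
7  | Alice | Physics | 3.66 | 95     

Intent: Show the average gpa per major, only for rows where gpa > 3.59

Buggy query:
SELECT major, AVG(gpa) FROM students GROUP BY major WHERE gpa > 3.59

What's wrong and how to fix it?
Bug: WHERE cannot follow GROUP BY

Fix: Place WHERE between FROM and GROUP BY

Corrected query:
SELECT major, AVG(gpa) FROM students WHERE gpa > 3.59 GROUP BY major

Result:
major   | AVG(gpa)
--------+---------
Physics | 3.66    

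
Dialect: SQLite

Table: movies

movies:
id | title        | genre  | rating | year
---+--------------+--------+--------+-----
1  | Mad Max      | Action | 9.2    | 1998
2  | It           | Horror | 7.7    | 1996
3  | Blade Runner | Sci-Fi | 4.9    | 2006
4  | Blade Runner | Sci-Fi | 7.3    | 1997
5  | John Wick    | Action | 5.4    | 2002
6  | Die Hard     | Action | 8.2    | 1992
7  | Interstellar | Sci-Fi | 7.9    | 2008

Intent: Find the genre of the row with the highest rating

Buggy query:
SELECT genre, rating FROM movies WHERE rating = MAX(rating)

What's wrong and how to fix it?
Bug: WHERE is evaluated per row; an aggregate over the whole table isn't defined there

Fix: Wrap MAX in a scalar subquery so WHERE compares against a single value

Corrected query:
SELECT genre, rating FROM movies WHERE rating = (SELECT MAX(rating) FROM movies)

Result:
genre  | rating
-------+-------
Action | 9.2   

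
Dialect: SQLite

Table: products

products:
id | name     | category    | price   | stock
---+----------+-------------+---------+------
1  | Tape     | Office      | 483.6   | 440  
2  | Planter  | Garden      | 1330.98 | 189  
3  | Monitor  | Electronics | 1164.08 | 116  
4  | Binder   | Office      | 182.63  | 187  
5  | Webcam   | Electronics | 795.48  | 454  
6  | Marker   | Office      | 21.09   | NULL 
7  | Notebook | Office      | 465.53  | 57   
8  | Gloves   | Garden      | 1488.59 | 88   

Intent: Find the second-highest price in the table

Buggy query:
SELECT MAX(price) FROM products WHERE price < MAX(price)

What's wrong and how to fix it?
Bug: The inner MAX is an aggregate inside WHERE, which is not allowed

Fix: Compute the overall MAX in a subquery, then take MAX of rows below it

Corrected query:
SELECT MAX(price) FROM products WHERE price < (SELECT MAX(price) FROM products)

Result:
MAX(price)
----------
1330.98   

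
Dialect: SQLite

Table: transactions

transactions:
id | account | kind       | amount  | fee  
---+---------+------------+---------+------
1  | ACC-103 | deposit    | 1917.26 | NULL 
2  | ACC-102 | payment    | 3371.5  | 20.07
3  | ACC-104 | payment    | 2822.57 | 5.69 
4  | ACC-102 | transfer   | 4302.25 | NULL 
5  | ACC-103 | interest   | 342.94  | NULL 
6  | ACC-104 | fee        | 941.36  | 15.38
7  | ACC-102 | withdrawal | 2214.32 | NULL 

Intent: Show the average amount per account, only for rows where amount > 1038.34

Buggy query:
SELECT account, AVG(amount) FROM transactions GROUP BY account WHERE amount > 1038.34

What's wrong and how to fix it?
Bug: WHERE cannot follow GROUP BY

Fix: Move the WHERE clause before GROUP BY

Corrected query:
SELECT account, AVG(amount) FROM transactions WHERE amount > 1038.34 GROUP BY account

Result:
account | AVG(amount)
--------+------------
ACC-102 | 3296.023333
ACC-103 | 1917.26    
ACC-104 | 2822.57    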